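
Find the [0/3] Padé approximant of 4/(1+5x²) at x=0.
4/(5*x**2 + 1)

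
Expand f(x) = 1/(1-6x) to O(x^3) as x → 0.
1 + 6*x + 36*x**2 + O(x**3)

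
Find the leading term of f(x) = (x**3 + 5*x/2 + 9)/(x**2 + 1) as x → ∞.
x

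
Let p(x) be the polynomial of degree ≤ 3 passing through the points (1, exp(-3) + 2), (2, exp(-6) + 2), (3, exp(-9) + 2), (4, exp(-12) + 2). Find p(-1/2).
(-189*exp(6) - 35 + 135*exp(3) + 105*exp(9) + 32*exp(12))*exp(-12)/16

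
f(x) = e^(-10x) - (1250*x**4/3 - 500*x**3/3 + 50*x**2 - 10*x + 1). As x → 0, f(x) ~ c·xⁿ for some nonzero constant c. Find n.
5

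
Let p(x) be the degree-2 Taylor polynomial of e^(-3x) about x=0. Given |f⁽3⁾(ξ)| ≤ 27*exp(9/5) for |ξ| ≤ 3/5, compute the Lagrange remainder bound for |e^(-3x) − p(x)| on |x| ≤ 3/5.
243*exp(9/5)/250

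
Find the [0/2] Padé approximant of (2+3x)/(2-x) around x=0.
1/(3*x**2 - 2*x + 1)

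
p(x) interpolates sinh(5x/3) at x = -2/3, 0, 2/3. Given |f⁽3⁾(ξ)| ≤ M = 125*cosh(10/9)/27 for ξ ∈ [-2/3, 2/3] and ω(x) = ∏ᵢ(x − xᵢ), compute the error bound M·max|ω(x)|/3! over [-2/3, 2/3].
1000*sqrt(3)*cosh(10/9)/19683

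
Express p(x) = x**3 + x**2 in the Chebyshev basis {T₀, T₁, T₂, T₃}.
(1/2)T₀ + (3/4)T₁ + (1/2)T₂ + (1/4)T₃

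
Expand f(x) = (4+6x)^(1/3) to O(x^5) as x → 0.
2**(2/3) + 2**(2/3)*x/2 - 2**(2/3)*x**2/4 + 5*2**(2/3)*x**3/24 - 5*2**(2/3)*x**4/24 + O(x**5)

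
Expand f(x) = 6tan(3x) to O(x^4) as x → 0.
18*x + 54*x**3 + O(x**4)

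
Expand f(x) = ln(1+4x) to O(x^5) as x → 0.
4*x - 8*x**2 + 64*x**3/3 - 64*x**4 + O(x**5)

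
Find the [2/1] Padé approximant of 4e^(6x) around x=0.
(24*x**2 + 16*x + 4)/(1 - 2*x)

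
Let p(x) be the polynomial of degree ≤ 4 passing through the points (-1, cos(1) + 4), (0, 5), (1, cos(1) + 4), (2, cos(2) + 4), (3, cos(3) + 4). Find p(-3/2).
35*cos(3)/128 - 45*cos(2)/32 + 23/32 + 693*cos(1)/128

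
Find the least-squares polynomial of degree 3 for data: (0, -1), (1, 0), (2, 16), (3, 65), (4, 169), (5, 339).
-17/21 + (-107/63)x + (-11/12)x² + (107/36)x³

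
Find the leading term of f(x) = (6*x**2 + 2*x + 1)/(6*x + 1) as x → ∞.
x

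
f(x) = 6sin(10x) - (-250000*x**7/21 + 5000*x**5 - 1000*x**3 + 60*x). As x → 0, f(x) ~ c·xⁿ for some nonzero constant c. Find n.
9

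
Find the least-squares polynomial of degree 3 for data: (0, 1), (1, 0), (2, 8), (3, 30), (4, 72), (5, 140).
121/126 + (-2437/756)x + (181/126)x² + (103/108)x³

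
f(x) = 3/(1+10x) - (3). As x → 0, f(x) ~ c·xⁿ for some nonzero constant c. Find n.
1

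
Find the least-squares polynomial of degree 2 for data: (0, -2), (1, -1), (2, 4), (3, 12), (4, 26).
-13/7 + (-97/70)x + (29/14)x²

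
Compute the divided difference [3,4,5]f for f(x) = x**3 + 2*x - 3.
12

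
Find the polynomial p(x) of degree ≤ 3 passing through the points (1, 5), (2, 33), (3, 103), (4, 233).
3*x**3 + 3*x**2 - 2*x + 1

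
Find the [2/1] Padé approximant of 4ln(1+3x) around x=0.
6*x*(x + 2)/(2*x + 1)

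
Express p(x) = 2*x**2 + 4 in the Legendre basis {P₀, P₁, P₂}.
(14/3)P₀ + (4/3)P₂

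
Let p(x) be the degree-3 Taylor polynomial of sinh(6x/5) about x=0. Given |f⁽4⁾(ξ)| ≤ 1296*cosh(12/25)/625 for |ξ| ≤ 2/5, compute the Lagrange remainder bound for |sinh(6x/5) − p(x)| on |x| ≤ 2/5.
864*cosh(12/25)/390625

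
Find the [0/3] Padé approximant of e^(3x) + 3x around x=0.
1/(-333*x**3/2 + 63*x**2/2 - 6*x + 1)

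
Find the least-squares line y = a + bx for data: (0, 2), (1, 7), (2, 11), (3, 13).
a = 27/10, b = 37/10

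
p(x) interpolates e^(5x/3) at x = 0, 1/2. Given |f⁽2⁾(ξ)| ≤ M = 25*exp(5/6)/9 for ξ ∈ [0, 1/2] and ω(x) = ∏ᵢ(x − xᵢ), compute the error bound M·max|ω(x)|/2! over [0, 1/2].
25*exp(5/6)/288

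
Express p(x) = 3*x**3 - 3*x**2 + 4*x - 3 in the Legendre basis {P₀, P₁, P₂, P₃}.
(-4)P₀ + (29/5)P₁ + (-2)P₂ + (6/5)P₃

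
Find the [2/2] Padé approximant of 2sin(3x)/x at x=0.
(6 - 63*x**2/10)/(9*x**2/20 + 1)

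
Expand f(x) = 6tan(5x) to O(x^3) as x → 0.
30*x + O(x**3)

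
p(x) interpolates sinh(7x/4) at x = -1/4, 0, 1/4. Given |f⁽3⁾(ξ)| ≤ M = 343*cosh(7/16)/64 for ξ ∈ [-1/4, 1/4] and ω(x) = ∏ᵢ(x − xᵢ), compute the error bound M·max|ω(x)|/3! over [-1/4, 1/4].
343*sqrt(3)*cosh(7/16)/110592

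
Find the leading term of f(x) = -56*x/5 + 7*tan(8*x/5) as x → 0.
3584*x**3/375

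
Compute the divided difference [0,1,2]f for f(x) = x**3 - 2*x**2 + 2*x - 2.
1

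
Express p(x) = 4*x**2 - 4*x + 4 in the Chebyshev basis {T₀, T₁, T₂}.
(6)T₀ + (-4)T₁ + (2)T₂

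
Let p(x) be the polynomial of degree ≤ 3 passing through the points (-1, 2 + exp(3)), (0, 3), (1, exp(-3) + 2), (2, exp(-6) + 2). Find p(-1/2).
(-5*exp(3) + 1 + (47 + 5*exp(3))*exp(6))*exp(-6)/16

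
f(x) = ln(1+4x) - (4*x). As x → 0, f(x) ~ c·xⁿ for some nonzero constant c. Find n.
2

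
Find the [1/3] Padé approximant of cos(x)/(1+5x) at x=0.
(1 - x/12)/(59*x**3/24 + x**2/12 + 59*x/12 + 1)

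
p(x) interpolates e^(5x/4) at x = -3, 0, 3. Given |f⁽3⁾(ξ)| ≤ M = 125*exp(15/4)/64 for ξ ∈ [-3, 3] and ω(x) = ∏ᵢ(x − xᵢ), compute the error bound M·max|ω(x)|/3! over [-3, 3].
125*sqrt(3)*exp(15/4)/64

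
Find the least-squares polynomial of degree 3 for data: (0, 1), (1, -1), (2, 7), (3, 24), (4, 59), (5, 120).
40/63 + (-296/189)x + (31/252)x² + (107/108)x³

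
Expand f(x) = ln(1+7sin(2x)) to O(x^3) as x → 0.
14*x - 98*x**2 + O(x**3)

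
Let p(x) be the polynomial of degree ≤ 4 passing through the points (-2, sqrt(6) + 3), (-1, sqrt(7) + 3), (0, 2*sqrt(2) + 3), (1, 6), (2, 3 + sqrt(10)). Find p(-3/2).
-35*sqrt(2)/32 - 5*sqrt(10)/128 + 35*sqrt(6)/128 + 35*sqrt(7)/32 + 117/32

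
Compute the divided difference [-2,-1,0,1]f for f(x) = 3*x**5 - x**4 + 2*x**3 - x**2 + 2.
19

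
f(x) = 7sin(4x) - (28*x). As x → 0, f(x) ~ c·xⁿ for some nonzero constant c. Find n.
3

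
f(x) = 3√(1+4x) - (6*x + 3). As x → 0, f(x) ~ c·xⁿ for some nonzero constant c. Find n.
2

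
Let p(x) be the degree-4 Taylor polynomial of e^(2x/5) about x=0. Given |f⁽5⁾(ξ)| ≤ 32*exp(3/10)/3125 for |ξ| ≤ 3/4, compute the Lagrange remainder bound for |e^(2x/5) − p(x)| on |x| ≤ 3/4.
81*exp(3/10)/4000000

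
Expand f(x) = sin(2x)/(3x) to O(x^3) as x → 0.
2/3 - 4*x**2/9 + O(x**3)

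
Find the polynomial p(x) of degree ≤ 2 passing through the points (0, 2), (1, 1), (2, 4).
2*x**2 - 3*x + 2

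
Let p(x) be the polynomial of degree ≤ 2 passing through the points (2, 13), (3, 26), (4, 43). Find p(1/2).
1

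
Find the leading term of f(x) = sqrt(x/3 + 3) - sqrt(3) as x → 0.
sqrt(3)*x/18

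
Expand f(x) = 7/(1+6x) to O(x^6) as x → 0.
7 - 42*x + 252*x**2 - 1512*x**3 + 9072*x**4 - 54432*x**5 + O(x**6)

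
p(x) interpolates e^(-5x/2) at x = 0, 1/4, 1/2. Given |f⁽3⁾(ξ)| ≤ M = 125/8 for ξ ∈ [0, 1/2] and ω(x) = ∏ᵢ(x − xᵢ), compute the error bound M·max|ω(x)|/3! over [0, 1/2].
125*sqrt(3)/13824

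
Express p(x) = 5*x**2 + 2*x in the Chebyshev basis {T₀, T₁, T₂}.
(5/2)T₀ + (2)T₁ + (5/2)T₂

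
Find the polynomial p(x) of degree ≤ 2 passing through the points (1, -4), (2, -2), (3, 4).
2*x**2 - 4*x - 2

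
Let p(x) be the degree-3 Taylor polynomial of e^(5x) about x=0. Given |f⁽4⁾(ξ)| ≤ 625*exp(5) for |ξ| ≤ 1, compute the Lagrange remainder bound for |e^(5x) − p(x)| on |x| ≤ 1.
625*exp(5)/24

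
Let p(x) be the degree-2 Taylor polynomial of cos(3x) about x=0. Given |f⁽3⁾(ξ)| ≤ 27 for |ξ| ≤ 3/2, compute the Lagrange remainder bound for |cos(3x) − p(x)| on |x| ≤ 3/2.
243/16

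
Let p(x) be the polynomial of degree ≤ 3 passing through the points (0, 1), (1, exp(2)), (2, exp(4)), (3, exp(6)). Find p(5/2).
-5*exp(2)/16 + 1/16 + 15*exp(4)/16 + 5*exp(6)/16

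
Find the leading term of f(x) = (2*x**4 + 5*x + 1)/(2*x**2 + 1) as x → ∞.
x**2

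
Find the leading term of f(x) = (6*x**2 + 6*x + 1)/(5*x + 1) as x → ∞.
6*x/5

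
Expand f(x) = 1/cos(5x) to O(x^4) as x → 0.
1 + 25*x**2/2 + O(x**4)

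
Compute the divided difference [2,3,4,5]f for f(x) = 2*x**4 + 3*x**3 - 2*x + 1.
31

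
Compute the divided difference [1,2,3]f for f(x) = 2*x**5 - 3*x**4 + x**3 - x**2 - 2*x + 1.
110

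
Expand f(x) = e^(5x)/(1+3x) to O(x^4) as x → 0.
1 + 2*x + 13*x**2/2 + 4*x**3/3 + O(x**4)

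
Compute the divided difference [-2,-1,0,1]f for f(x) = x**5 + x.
5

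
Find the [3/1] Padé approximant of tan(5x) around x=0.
125*x**3/3 + 5*x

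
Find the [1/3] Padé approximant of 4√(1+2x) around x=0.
(7*x + 4)/(x**3/8 - x**2/4 + 3*x/4 + 1)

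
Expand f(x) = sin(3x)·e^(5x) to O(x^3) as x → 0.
3*x + 15*x**2 + O(x**3)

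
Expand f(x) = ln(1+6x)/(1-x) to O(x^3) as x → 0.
6*x - 12*x**2 + O(x**3)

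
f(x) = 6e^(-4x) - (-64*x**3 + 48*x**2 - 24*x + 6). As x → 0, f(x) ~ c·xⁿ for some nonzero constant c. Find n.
4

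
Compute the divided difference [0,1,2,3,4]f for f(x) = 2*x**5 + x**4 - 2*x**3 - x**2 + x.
21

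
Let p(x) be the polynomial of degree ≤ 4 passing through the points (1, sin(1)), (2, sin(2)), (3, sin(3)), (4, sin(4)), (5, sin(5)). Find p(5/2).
-5*sin(1)/128 + 3*sin(5)/128 + 45*sin(3)/64 - 5*sin(4)/32 + 15*sin(2)/32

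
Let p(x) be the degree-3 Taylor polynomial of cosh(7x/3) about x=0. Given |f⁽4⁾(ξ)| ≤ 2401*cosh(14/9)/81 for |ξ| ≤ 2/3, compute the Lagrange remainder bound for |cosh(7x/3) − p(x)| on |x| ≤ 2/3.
4802*cosh(14/9)/19683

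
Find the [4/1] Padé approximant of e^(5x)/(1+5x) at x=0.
(6625*x**4/216 + 175*x**3/9 + 25*x**2/2 + 44*x/9 + 1)/(44*x/9 + 1)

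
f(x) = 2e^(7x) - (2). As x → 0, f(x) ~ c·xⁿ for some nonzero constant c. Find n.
1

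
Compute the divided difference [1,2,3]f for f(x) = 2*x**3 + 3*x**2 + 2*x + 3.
15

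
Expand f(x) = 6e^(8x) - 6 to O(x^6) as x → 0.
48*x + 192*x**2 + 512*x**3 + 1024*x**4 + 8192*x**5/5 + O(x**6)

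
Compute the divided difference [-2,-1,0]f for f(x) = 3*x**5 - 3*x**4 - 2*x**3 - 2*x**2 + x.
-62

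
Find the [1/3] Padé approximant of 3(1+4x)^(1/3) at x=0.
(10*x + 3)/(64*x**3/81 - 8*x**2/9 + 2*x + 1)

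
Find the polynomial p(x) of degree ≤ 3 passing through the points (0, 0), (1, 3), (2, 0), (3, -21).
-2*x**3 + 3*x**2 + 2*x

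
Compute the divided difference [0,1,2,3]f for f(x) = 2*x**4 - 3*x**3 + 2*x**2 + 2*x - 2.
9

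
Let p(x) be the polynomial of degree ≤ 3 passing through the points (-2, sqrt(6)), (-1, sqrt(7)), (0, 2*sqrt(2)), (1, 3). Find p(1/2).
-5*sqrt(7)/16 + sqrt(6)/16 + 15/16 + 15*sqrt(2)/8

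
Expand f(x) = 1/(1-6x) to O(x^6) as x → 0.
1 + 6*x + 36*x**2 + 216*x**3 + 1296*x**4 + 7776*x**5 + O(x**6)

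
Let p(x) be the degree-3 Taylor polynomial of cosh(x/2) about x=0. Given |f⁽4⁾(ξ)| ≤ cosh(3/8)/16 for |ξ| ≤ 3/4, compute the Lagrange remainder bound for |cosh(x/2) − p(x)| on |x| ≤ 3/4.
27*cosh(3/8)/32768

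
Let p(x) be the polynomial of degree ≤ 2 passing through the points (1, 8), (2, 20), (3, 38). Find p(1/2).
17/4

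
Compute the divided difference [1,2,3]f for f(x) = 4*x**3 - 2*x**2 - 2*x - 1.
22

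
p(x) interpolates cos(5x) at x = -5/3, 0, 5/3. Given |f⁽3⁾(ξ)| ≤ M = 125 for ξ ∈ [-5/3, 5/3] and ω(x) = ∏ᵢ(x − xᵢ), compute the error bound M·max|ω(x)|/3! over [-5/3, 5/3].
15625*sqrt(3)/729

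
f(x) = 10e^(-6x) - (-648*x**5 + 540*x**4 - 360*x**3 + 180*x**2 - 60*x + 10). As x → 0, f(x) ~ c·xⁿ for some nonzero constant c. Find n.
6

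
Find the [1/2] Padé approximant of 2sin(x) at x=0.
2*x/(x**2/6 + 1)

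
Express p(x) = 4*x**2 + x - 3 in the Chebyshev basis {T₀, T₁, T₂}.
-T₀ + T₁ + (2)T₂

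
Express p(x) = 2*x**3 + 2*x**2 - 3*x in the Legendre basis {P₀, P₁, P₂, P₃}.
(2/3)P₀ + (-9/5)P₁ + (4/3)P₂ + (4/5)P₃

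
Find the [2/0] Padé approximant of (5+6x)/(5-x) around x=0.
7*x**2/25 + 7*x/5 + 1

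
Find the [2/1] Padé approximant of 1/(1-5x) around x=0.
1/(1 - 5*x)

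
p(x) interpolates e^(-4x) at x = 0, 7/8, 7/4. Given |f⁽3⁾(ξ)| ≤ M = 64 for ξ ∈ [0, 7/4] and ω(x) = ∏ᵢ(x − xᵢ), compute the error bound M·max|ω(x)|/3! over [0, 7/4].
343*sqrt(3)/216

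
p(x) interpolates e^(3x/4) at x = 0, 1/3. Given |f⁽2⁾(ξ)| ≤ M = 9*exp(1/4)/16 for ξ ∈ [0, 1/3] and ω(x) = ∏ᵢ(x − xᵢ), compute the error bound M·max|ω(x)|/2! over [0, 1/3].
exp(1/4)/128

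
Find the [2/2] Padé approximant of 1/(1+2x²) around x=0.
1/(2*x**2 + 1)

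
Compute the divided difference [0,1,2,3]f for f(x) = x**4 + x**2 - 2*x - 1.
6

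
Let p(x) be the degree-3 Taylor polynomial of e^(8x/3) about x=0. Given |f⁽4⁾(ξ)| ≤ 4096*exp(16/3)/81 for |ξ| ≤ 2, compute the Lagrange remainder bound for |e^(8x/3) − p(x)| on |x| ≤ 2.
8192*exp(16/3)/243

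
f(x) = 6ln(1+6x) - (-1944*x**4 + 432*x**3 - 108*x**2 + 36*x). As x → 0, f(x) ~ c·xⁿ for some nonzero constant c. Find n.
5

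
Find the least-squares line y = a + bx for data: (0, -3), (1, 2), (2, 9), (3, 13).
a = -3, b = 11/2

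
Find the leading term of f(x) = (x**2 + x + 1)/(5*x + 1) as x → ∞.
x/5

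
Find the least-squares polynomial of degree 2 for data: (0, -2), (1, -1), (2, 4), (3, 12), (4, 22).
-11/5 + (1/10)x + (3/2)x²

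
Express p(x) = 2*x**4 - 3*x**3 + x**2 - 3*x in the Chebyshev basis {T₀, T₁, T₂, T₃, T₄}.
(5/4)T₀ + (-21/4)T₁ + (3/2)T₂ + (-3/4)T₃ + (1/4)T₄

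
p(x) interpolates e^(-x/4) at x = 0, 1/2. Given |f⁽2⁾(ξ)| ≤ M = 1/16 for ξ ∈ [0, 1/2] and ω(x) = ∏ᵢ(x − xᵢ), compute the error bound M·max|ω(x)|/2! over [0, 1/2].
1/512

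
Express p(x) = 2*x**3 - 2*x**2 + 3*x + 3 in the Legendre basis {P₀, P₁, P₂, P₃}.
(7/3)P₀ + (21/5)P₁ + (-4/3)P₂ + (4/5)P₃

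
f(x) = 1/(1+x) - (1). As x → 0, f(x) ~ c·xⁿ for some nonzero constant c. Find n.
1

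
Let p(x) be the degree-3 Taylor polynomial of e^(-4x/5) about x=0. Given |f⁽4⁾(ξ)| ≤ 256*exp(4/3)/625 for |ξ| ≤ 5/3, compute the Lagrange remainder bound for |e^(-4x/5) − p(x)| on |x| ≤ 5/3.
32*exp(4/3)/243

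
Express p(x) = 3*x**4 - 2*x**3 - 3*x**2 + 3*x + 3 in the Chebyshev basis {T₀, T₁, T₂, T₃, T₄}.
(21/8)T₀ + (3/2)T₁ + (-1/2)T₃ + (3/8)T₄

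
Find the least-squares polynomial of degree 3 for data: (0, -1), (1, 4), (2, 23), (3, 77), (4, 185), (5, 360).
-46/63 + (97/54)x + (-52/63)x² + (161/54)x³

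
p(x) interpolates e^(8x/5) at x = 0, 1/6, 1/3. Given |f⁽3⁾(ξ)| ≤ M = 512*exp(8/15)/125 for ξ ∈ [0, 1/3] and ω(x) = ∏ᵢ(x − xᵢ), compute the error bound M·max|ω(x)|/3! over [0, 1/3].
64*sqrt(3)*exp(8/15)/91125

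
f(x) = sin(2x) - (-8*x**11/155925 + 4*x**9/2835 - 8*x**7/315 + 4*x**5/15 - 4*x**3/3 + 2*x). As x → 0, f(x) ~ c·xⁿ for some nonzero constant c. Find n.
13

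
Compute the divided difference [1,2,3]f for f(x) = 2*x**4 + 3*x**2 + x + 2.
53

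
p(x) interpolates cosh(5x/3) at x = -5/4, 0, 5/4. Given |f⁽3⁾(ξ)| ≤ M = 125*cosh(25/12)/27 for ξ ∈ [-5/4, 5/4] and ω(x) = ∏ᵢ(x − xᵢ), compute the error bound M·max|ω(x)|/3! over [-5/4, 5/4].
15625*sqrt(3)*cosh(25/12)/46656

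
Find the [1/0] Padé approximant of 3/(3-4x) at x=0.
4*x/3 + 1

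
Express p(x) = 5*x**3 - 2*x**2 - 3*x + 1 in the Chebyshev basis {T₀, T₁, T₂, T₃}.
(3/4)T₁ - T₂ + (5/4)T₃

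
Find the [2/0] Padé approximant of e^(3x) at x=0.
9*x**2/2 + 3*x + 1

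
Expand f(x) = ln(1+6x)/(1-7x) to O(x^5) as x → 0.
6*x + 24*x**2 + 240*x**3 + 1356*x**4 + O(x**5)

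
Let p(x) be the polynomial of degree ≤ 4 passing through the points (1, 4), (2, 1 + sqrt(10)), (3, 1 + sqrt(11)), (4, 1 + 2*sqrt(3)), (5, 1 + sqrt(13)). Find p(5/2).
-5*sqrt(3)/16 + 3*sqrt(13)/128 + 113/128 + 15*sqrt(10)/32 + 45*sqrt(11)/64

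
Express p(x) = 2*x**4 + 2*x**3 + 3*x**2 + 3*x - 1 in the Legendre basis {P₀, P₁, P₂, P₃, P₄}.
(2/5)P₀ + (21/5)P₁ + (22/7)P₂ + (4/5)P₃ + (16/35)P₄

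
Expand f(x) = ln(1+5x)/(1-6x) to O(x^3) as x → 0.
5*x + 35*x**2/2 + O(x**3)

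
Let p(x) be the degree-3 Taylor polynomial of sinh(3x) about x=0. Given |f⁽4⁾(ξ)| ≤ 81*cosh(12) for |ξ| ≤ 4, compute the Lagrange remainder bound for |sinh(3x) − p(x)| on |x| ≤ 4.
864*cosh(12)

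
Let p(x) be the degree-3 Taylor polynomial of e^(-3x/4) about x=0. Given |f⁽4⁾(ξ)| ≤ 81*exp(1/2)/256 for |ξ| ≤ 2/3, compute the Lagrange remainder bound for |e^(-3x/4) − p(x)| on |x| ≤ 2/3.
exp(1/2)/384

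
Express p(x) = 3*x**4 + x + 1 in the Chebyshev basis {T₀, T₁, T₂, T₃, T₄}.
(17/8)T₀ + T₁ + (3/2)T₂ + (3/8)T₄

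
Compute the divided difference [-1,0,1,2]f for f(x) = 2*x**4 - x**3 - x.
3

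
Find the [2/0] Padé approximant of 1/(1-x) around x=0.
x**2 + x + 1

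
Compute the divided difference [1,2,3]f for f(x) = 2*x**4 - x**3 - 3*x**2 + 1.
41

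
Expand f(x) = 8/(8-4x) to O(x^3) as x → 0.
1 + x/2 + x**2/4 + O(x**3)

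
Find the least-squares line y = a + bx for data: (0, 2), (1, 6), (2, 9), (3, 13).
a = 21/10, b = 18/5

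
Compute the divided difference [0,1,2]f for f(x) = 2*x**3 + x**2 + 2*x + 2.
7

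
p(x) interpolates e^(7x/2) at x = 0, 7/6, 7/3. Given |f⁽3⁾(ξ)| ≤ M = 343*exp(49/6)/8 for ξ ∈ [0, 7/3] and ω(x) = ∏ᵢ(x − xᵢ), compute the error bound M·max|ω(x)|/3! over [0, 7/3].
117649*sqrt(3)*exp(49/6)/46656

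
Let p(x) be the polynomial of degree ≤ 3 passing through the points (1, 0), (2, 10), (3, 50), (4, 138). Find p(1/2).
5/8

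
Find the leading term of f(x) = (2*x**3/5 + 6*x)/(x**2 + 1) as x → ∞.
2*x/5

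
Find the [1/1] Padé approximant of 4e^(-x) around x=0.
(4 - 2*x)/(x/2 + 1)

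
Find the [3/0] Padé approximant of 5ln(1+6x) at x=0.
30*x*(12*x**2 - 3*x + 1)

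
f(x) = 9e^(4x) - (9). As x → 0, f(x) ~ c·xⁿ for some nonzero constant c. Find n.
1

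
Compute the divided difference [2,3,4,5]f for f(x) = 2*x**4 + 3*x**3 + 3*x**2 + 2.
31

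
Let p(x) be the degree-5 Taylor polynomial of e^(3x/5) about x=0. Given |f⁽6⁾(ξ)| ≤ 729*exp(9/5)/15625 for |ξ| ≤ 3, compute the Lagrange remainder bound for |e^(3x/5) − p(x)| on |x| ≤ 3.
59049*exp(9/5)/1250000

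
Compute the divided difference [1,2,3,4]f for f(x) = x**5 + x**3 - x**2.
66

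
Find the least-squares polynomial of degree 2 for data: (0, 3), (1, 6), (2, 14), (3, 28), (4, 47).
106/35 + (1/7)x + (19/7)x²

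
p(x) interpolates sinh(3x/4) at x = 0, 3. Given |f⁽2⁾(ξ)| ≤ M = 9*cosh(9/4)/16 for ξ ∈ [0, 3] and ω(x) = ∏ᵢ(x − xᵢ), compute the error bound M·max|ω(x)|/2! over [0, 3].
81*cosh(9/4)/128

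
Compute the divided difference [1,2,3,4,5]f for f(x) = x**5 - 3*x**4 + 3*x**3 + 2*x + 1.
12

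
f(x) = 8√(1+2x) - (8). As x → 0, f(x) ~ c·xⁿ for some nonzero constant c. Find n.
1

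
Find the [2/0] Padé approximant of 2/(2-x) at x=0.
x**2/4 + x/2 + 1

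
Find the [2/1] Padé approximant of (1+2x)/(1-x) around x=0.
(2*x + 1)/(1 - x)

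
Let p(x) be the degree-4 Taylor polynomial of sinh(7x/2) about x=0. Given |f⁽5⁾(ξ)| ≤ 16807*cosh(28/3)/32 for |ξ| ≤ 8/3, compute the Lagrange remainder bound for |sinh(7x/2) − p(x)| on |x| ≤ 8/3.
2151296*cosh(28/3)/3645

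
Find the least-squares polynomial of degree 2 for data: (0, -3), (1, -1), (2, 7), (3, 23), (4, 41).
-23/7 + (-8/35)x + (20/7)x²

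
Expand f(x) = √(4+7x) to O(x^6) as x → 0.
2 + 7*x/4 - 49*x**2/64 + 343*x**3/512 - 12005*x**4/16384 + 117649*x**5/131072 + O(x**6)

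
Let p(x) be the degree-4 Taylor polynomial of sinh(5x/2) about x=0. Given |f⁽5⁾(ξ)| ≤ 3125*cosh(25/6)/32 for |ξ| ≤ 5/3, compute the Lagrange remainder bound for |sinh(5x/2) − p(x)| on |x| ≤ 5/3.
1953125*cosh(25/6)/186624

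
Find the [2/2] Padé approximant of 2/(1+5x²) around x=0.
2/(5*x**2 + 1)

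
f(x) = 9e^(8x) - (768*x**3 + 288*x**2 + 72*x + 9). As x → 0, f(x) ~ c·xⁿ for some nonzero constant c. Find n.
4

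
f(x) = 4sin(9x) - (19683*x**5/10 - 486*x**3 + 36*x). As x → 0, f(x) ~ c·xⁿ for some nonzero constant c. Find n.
7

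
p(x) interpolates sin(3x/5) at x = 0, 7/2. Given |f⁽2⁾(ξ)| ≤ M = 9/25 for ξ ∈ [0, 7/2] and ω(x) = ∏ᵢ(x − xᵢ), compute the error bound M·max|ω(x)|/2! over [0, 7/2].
441/800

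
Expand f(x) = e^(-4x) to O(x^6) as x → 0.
1 - 4*x + 8*x**2 - 32*x**3/3 + 32*x**4/3 - 128*x**5/15 + O(x**6)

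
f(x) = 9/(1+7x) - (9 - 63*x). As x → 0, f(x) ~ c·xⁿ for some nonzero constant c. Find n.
2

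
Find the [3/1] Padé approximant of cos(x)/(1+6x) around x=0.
(x**3/144 - 427*x**2/852 + x/5112 + 1)/(30673*x/5112 + 1)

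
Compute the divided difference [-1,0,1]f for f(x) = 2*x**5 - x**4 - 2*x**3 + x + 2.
-1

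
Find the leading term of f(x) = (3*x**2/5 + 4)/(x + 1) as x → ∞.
3*x/5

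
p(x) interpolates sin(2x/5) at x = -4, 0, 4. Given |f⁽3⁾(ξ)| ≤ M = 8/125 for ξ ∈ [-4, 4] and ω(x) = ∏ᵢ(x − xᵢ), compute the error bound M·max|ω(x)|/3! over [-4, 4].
512*sqrt(3)/3375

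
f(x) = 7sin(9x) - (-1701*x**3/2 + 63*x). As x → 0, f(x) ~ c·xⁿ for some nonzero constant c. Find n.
5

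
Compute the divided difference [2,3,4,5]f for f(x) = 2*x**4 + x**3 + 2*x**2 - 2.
29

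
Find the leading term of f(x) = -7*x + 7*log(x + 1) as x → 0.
-7*x**2/2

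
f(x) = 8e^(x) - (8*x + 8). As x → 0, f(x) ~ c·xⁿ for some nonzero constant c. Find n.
2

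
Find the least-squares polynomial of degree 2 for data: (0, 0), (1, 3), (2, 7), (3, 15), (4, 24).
3/35 + (10/7)x + (8/7)x²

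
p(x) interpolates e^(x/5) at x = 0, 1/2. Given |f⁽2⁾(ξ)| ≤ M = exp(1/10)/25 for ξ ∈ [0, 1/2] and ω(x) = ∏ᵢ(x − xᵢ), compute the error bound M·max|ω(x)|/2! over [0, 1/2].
exp(1/10)/800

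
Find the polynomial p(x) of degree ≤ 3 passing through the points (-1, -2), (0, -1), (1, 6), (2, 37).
3*x**3 + 3*x**2 + x - 1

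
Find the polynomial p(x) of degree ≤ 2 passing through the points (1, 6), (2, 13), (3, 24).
2*x**2 + x + 3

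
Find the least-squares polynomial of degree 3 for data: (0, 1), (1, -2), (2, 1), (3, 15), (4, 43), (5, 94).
8/9 + (-1349/378)x + (5/63)x² + (47/54)x³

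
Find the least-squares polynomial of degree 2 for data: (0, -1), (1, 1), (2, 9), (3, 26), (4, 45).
-44/35 + (-41/70)x + (43/14)x²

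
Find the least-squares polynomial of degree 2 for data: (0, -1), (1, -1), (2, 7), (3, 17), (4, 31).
-53/35 + (-13/35)x + (15/7)x²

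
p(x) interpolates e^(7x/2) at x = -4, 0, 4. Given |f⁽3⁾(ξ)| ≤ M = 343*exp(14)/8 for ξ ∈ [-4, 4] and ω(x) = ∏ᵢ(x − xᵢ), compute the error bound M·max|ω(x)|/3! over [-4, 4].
2744*sqrt(3)*exp(14)/27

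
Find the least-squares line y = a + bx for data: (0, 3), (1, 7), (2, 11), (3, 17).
a = 13/5, b = 23/5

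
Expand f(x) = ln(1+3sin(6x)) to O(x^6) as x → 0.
18*x - 162*x**2 + 1836*x**3 - 24300*x**4 + 343116*x**5 + O(x**6)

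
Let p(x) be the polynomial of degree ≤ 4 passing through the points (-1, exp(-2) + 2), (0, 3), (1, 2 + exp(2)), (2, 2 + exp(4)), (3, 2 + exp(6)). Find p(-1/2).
((-5*exp(6) - 70*exp(2) + 396 + 28*exp(4))*exp(2) + 35)*exp(-2)/128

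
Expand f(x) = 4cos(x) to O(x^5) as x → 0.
4 - 2*x**2 + x**4/6 + O(x**5)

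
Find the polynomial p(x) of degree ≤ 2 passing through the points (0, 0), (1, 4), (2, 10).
x**2 + 3*x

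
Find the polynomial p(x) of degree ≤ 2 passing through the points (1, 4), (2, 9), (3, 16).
x**2 + 2*x + 1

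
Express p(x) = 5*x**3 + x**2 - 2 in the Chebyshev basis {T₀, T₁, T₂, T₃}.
(-3/2)T₀ + (15/4)T₁ + (1/2)T₂ + (5/4)T₃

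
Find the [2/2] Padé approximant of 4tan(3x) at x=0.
12*x/(1 - 3*x**2)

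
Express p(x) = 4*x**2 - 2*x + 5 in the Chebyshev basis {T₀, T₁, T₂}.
(7)T₀ + (-2)T₁ + (2)T₂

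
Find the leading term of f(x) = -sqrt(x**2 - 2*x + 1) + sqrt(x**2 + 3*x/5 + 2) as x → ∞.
13/10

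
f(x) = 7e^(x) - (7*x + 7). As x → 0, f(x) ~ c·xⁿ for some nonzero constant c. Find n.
2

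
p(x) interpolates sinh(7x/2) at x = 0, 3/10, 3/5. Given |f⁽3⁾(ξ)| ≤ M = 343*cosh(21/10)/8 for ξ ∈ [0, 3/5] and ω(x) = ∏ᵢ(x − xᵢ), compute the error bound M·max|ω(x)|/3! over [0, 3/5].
343*sqrt(3)*cosh(21/10)/8000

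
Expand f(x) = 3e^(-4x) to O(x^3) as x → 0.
3 - 12*x + 24*x**2 + O(x**3)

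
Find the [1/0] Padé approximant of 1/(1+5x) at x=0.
1 - 5*x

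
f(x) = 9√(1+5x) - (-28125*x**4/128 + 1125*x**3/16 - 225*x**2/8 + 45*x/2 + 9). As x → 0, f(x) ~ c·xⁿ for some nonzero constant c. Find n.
5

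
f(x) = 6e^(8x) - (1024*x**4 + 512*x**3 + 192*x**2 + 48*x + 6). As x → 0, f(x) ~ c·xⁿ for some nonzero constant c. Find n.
5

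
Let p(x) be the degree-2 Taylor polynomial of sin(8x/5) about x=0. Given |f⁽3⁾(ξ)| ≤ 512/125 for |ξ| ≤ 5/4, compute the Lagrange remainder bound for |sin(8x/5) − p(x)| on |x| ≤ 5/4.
4/3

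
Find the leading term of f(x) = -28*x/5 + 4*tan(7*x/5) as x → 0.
1372*x**3/375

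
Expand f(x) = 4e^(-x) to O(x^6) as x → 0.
4 - 4*x + 2*x**2 - 2*x**3/3 + x**4/6 - x**5/30 + O(x**6)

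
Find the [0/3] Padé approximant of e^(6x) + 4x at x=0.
1/(-676*x**3 + 82*x**2 - 10*x + 1)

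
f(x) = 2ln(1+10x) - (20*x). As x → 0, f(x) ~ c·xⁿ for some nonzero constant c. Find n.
2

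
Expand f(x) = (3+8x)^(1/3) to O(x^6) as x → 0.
3**(1/3) + 8*3**(1/3)*x/9 - 64*3**(1/3)*x**2/81 + 2560*3**(1/3)*x**3/2187 - 40960*3**(1/3)*x**4/19683 + 720896*3**(1/3)*x**5/177147 + O(x**6)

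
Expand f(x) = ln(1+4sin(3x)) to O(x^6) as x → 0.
12*x - 72*x**2 + 558*x**3 - 4968*x**4 + 94365*x**5/2 + O(x**6)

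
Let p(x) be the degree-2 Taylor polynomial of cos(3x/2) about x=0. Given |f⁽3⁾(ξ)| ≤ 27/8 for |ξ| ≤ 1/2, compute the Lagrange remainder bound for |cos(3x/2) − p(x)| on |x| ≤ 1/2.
9/128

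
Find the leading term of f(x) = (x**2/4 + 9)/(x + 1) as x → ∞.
x/4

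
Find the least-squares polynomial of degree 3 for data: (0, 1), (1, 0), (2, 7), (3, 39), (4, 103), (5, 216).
68/63 + (-803/378)x + (-13/9)x² + (113/54)x³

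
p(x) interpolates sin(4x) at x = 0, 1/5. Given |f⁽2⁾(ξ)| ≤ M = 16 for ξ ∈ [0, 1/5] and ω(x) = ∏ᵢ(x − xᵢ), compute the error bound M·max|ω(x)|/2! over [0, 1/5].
2/25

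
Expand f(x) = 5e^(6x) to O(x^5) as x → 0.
5 + 30*x + 90*x**2 + 180*x**3 + 270*x**4 + O(x**5)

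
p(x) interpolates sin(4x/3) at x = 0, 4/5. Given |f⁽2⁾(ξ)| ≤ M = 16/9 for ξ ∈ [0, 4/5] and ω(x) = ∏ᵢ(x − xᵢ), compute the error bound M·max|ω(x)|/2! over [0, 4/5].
32/225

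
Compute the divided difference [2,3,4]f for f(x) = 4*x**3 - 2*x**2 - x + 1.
34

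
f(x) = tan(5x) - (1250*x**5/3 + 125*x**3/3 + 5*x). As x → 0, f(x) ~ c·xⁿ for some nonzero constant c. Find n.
7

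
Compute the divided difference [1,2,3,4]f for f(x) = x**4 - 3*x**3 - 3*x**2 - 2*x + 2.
7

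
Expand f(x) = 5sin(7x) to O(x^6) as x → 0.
35*x - 1715*x**3/6 + 16807*x**5/24 + O(x**6)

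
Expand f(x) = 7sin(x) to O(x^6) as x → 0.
7*x - 7*x**3/6 + 7*x**5/120 + O(x**6)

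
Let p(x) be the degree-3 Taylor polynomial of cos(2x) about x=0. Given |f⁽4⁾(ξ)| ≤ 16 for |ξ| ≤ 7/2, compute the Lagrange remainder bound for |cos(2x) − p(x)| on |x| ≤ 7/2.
2401/24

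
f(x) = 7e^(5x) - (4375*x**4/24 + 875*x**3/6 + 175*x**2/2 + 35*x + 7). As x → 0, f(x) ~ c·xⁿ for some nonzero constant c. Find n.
5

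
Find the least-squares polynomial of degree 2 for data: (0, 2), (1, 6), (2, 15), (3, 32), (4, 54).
73/35 + (3/7)x + (22/7)x²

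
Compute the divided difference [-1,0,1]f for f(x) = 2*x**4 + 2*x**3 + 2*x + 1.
2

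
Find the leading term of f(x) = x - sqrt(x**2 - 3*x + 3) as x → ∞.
3/2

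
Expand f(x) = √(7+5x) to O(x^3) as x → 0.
sqrt(7) + 5*sqrt(7)*x/14 - 25*sqrt(7)*x**2/392 + O(x**3)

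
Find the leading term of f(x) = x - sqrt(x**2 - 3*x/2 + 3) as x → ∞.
3/4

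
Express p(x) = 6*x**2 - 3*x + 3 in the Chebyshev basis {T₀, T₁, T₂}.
(6)T₀ + (-3)T₁ + (3)T₂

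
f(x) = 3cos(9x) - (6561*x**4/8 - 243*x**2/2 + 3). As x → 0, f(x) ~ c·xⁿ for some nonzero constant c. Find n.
6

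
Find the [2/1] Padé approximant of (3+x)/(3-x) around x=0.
(x/3 + 1)/(1 - x/3)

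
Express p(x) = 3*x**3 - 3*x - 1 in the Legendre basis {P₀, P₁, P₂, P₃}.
-P₀ + (-6/5)P₁ + (6/5)P₃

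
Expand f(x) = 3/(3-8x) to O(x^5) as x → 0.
1 + 8*x/3 + 64*x**2/9 + 512*x**3/27 + 4096*x**4/81 + O(x**5)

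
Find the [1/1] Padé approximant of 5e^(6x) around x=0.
(15*x + 5)/(1 - 3*x)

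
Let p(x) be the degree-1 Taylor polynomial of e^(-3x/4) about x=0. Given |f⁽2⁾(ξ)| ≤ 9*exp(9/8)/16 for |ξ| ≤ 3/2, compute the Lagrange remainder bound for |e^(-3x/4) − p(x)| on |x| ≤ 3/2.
81*exp(9/8)/128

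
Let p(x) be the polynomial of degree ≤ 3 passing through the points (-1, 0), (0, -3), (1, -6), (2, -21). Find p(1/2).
-15/4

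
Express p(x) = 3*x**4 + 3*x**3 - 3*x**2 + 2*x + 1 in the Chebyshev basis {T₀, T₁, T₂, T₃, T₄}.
(5/8)T₀ + (17/4)T₁ + (3/4)T₃ + (3/8)T₄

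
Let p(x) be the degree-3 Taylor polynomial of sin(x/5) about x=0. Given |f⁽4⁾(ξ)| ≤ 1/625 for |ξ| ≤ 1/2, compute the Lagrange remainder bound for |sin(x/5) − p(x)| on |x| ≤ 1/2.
1/240000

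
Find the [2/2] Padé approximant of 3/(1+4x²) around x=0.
3/(4*x**2 + 1)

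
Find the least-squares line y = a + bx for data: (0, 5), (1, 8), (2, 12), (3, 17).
a = 9/2, b = 4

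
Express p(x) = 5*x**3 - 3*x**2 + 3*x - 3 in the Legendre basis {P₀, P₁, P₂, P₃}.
(-4)P₀ + (6)P₁ + (-2)P₂ + (2)P₃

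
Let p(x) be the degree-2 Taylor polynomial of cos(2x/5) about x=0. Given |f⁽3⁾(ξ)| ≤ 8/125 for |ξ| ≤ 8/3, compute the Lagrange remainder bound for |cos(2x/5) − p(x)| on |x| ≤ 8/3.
2048/10125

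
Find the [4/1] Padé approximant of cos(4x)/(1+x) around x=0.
(32*x**4/3 - 8*x**2 + 1)/(x + 1)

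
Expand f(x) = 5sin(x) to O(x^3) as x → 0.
5*x + O(x**3)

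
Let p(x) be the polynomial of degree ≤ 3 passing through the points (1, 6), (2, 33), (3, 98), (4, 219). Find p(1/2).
9/8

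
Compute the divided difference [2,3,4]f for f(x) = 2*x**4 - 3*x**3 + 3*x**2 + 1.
86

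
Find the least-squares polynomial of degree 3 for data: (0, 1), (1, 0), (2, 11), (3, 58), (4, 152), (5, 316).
143/126 + (-2237/756)x + (-223/126)x² + (323/108)x³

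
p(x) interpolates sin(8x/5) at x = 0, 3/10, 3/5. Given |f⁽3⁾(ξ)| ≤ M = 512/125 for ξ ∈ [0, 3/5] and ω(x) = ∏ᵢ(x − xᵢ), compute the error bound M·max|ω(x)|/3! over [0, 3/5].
64*sqrt(3)/15625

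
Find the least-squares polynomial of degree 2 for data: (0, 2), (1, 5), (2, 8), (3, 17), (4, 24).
2 + (8/5)x + x²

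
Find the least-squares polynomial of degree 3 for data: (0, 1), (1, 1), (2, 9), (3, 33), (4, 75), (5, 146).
20/21 + (-127/63)x + (89/84)x² + (37/36)x³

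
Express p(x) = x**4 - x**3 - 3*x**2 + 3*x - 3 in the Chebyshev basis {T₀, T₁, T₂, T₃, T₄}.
(-33/8)T₀ + (9/4)T₁ - T₂ + (-1/4)T₃ + (1/8)T₄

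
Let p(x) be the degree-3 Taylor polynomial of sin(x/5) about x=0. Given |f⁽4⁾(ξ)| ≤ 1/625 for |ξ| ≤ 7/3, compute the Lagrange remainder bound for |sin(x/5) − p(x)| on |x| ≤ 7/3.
2401/1215000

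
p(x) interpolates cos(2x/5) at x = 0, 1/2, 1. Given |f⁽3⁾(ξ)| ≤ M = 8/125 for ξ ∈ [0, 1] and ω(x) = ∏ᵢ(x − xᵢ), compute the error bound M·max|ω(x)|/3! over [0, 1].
sqrt(3)/3375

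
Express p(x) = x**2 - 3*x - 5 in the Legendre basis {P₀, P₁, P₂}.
(-14/3)P₀ + (-3)P₁ + (2/3)P₂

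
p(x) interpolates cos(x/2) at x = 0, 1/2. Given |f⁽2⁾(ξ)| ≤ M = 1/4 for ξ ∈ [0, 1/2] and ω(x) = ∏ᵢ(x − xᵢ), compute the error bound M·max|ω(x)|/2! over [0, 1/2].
1/128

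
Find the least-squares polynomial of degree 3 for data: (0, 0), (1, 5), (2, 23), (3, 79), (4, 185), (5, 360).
37/126 + (923/756)x + (-121/252)x² + (79/27)x³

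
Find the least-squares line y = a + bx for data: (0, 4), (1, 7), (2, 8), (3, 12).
a = 4, b = 5/2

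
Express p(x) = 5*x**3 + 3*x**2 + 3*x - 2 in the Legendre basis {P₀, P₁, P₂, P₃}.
-P₀ + (6)P₁ + (2)P₂ + (2)P₃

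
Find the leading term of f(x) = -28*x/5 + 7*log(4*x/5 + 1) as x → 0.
-56*x**2/25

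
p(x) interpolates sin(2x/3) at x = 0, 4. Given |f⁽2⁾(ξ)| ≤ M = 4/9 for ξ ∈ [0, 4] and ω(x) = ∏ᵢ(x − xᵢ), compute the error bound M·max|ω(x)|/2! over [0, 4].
8/9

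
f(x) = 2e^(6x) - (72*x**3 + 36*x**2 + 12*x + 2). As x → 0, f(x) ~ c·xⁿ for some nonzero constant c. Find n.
4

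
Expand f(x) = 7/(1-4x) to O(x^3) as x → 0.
7 + 28*x + 112*x**2 + O(x**3)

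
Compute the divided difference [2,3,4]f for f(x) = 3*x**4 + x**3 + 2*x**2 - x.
176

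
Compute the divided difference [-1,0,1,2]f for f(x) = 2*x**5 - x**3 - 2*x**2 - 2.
9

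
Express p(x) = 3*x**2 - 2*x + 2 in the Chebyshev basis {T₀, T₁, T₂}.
(7/2)T₀ + (-2)T₁ + (3/2)T₂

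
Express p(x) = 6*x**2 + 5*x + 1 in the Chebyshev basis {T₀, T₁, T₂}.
(4)T₀ + (5)T₁ + (3)T₂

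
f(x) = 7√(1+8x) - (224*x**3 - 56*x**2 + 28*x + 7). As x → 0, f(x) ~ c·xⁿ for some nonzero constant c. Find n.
4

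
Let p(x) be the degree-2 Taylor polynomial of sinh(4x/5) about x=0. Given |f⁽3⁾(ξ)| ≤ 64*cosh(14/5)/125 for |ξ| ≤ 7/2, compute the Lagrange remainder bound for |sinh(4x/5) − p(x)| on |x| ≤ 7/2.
1372*cosh(14/5)/375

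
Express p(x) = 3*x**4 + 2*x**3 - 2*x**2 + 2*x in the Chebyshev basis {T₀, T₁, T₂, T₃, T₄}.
(1/8)T₀ + (7/2)T₁ + (1/2)T₂ + (1/2)T₃ + (3/8)T₄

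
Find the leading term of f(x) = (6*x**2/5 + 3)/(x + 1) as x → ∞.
6*x/5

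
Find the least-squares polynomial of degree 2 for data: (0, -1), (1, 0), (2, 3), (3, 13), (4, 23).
-36/35 + (-73/70)x + (25/14)x²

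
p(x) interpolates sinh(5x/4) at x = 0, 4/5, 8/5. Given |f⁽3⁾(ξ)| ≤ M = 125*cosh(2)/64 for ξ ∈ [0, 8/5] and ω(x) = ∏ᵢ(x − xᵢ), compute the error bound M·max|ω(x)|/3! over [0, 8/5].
sqrt(3)*cosh(2)/27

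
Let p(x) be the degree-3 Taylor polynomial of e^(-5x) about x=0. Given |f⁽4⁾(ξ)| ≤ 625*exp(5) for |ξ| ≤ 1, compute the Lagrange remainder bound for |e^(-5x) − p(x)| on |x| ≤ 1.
625*exp(5)/24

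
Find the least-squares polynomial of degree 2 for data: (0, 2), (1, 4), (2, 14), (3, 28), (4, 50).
66/35 + (-4/7)x + (22/7)x²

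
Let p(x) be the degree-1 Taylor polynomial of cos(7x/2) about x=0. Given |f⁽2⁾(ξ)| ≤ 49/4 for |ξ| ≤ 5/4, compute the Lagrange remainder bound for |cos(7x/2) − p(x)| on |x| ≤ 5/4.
1225/128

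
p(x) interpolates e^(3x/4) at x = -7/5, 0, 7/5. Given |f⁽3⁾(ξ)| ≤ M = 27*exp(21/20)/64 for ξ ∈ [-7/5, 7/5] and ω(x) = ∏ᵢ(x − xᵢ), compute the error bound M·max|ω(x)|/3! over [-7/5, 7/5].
343*sqrt(3)*exp(21/20)/8000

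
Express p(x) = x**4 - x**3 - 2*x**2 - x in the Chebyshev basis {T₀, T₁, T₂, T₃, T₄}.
(-5/8)T₀ + (-7/4)T₁ + (-1/2)T₂ + (-1/4)T₃ + (1/8)T₄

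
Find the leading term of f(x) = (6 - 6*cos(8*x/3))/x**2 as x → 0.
64/3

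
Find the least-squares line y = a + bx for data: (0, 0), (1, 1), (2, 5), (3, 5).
a = -1/10, b = 19/10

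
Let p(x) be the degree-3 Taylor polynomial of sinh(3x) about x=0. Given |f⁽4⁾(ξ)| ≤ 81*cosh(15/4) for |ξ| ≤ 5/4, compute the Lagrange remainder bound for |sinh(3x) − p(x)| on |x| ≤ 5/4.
16875*cosh(15/4)/2048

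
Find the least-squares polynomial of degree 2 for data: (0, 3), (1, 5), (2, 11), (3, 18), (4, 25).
18/7 + (179/70)x + (11/14)x²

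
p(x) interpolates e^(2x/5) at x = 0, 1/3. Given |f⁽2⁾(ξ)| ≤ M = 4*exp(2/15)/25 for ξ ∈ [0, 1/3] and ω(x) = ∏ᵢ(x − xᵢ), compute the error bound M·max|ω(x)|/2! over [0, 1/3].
exp(2/15)/450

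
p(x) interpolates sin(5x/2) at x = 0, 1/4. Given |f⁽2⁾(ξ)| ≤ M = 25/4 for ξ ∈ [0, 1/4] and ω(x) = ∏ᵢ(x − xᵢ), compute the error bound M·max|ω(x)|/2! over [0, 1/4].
25/512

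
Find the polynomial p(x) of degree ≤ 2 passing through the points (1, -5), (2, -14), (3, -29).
-3*x**2 - 2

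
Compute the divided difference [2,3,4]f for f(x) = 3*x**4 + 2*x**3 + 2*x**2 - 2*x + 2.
185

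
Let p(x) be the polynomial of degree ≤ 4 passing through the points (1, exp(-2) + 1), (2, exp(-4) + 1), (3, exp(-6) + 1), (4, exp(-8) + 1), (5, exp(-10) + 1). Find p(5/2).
(-5*exp(8) - 20*exp(2) + 3 + 90*exp(4) + 60*exp(6) + 128*exp(10))*exp(-10)/128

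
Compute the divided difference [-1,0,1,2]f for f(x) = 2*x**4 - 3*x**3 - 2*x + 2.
1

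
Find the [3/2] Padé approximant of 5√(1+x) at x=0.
(5*x**3/32 + 45*x**2/16 + 15*x/2 + 5)/(3*x**2/16 + x + 1)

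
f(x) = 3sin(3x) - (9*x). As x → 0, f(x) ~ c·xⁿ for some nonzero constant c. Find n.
3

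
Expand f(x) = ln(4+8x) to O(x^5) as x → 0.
log(4) + 2*x - 2*x**2 + 8*x**3/3 - 4*x**4 + O(x**5)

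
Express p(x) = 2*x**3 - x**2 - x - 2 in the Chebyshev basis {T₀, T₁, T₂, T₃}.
(-5/2)T₀ + (1/2)T₁ + (-1/2)T₂ + (1/2)T₃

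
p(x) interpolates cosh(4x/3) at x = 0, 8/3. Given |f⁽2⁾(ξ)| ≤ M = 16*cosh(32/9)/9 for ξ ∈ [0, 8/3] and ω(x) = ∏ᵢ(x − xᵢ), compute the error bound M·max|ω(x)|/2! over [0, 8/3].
128*cosh(32/9)/81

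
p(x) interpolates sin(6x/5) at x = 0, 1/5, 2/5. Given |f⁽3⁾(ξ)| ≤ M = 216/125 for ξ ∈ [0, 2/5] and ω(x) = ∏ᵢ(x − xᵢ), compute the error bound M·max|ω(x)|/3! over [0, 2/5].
8*sqrt(3)/15625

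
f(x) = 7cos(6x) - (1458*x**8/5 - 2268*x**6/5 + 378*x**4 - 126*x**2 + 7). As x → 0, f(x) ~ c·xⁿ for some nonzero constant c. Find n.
10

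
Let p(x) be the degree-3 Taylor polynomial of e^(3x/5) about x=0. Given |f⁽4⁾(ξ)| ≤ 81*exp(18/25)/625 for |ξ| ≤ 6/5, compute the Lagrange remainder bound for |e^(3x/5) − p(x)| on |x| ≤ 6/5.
4374*exp(18/25)/390625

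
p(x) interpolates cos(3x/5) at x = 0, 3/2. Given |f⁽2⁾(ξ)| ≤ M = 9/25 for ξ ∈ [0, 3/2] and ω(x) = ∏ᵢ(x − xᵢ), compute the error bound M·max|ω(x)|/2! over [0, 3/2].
81/800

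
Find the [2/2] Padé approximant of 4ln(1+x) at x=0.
2*x*(x + 2)/(x**2/6 + x + 1)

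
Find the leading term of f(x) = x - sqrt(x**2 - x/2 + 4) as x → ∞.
1/4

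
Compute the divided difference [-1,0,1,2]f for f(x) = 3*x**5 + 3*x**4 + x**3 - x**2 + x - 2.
22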